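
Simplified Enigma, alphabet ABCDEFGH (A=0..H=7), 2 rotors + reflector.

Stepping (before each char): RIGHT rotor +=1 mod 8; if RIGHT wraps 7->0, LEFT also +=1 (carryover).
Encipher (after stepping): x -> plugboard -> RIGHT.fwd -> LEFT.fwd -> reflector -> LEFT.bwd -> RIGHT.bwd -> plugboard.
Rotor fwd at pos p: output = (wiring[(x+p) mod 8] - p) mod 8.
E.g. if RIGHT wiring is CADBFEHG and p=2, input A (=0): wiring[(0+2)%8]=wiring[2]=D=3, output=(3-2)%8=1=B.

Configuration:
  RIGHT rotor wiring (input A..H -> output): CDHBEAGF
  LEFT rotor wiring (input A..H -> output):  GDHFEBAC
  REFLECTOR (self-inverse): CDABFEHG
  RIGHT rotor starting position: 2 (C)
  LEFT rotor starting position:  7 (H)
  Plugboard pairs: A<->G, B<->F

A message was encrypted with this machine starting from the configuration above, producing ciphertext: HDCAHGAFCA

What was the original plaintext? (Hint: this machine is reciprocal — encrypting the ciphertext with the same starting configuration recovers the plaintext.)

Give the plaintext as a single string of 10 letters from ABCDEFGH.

Answer: FFHBDBDDFF

Derivation:
Char 1 ('H'): step: R->3, L=7; H->plug->H->R->E->L->G->refl->H->L'->B->R'->B->plug->F
Char 2 ('D'): step: R->4, L=7; D->plug->D->R->B->L->H->refl->G->L'->E->R'->B->plug->F
Char 3 ('C'): step: R->5, L=7; C->plug->C->R->A->L->D->refl->B->L'->H->R'->H->plug->H
Char 4 ('A'): step: R->6, L=7; A->plug->G->R->G->L->C->refl->A->L'->D->R'->F->plug->B
Char 5 ('H'): step: R->7, L=7; H->plug->H->R->H->L->B->refl->D->L'->A->R'->D->plug->D
Char 6 ('G'): step: R->0, L->0 (L advanced); G->plug->A->R->C->L->H->refl->G->L'->A->R'->F->plug->B
Char 7 ('A'): step: R->1, L=0; A->plug->G->R->E->L->E->refl->F->L'->D->R'->D->plug->D
Char 8 ('F'): step: R->2, L=0; F->plug->B->R->H->L->C->refl->A->L'->G->R'->D->plug->D
Char 9 ('C'): step: R->3, L=0; C->plug->C->R->F->L->B->refl->D->L'->B->R'->B->plug->F
Char 10 ('A'): step: R->4, L=0; A->plug->G->R->D->L->F->refl->E->L'->E->R'->B->plug->F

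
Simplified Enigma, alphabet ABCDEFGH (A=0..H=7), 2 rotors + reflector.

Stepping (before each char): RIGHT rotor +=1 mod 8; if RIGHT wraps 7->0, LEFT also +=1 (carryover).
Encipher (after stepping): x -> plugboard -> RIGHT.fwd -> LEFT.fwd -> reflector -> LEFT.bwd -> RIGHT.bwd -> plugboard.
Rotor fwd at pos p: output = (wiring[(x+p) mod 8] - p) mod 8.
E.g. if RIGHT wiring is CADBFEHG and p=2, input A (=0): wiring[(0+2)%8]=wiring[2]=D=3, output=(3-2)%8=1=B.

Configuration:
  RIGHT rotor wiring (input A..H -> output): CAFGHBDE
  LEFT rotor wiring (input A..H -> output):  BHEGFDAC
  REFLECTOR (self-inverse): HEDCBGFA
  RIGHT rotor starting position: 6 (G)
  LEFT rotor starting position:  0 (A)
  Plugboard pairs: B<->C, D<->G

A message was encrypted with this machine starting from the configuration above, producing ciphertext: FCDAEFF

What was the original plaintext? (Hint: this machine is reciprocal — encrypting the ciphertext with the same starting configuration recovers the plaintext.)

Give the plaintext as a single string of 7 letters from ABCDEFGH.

Answer: DAGHCDH

Derivation:
Char 1 ('F'): step: R->7, L=0; F->plug->F->R->A->L->B->refl->E->L'->C->R'->G->plug->D
Char 2 ('C'): step: R->0, L->1 (L advanced); C->plug->B->R->A->L->G->refl->F->L'->C->R'->A->plug->A
Char 3 ('D'): step: R->1, L=1; D->plug->G->R->D->L->E->refl->B->L'->G->R'->D->plug->G
Char 4 ('A'): step: R->2, L=1; A->plug->A->R->D->L->E->refl->B->L'->G->R'->H->plug->H
Char 5 ('E'): step: R->3, L=1; E->plug->E->R->B->L->D->refl->C->L'->E->R'->B->plug->C
Char 6 ('F'): step: R->4, L=1; F->plug->F->R->E->L->C->refl->D->L'->B->R'->G->plug->D
Char 7 ('F'): step: R->5, L=1; F->plug->F->R->A->L->G->refl->F->L'->C->R'->H->plug->H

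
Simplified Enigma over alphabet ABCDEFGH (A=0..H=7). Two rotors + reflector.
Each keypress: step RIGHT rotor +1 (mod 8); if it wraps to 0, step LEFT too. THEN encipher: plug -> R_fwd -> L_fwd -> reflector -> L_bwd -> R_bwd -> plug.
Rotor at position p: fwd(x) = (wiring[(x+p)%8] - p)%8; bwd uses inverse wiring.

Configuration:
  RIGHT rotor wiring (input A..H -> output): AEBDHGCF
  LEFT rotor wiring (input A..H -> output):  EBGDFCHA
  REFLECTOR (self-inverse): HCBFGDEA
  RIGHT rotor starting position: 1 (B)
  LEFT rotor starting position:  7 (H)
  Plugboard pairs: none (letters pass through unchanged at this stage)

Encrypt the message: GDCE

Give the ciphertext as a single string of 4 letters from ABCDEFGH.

Answer: BCDD

Derivation:
Char 1 ('G'): step: R->2, L=7; G->plug->G->R->G->L->D->refl->F->L'->B->R'->B->plug->B
Char 2 ('D'): step: R->3, L=7; D->plug->D->R->H->L->A->refl->H->L'->D->R'->C->plug->C
Char 3 ('C'): step: R->4, L=7; C->plug->C->R->G->L->D->refl->F->L'->B->R'->D->plug->D
Char 4 ('E'): step: R->5, L=7; E->plug->E->R->H->L->A->refl->H->L'->D->R'->D->plug->D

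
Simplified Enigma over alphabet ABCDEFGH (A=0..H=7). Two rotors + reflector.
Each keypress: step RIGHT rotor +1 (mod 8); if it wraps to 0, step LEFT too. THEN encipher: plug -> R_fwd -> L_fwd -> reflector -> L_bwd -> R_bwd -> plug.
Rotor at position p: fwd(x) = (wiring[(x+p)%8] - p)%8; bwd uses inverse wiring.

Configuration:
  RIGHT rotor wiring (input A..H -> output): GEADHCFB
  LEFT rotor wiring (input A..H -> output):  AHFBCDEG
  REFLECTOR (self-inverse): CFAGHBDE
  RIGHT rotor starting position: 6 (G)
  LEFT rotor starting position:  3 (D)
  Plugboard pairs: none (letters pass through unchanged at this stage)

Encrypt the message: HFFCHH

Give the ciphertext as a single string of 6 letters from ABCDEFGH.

Char 1 ('H'): step: R->7, L=3; H->plug->H->R->G->L->E->refl->H->L'->B->R'->D->plug->D
Char 2 ('F'): step: R->0, L->4 (L advanced); F->plug->F->R->C->L->A->refl->C->L'->D->R'->D->plug->D
Char 3 ('F'): step: R->1, L=4; F->plug->F->R->E->L->E->refl->H->L'->B->R'->E->plug->E
Char 4 ('C'): step: R->2, L=4; C->plug->C->R->F->L->D->refl->G->L'->A->R'->D->plug->D
Char 5 ('H'): step: R->3, L=4; H->plug->H->R->F->L->D->refl->G->L'->A->R'->A->plug->A
Char 6 ('H'): step: R->4, L=4; H->plug->H->R->H->L->F->refl->B->L'->G->R'->B->plug->B

Answer: DDEDAB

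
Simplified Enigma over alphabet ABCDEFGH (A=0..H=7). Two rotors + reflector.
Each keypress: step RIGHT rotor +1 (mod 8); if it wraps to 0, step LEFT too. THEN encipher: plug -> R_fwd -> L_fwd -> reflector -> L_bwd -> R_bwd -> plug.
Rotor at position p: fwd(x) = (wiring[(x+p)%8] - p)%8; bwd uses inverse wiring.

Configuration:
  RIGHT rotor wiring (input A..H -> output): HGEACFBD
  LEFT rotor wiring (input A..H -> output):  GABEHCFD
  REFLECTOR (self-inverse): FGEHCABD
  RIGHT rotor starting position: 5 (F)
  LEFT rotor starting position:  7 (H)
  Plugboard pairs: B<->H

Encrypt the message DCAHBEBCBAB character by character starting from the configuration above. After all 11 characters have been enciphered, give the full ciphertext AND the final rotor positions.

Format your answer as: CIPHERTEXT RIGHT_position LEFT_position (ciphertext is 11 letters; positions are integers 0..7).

Char 1 ('D'): step: R->6, L=7; D->plug->D->R->A->L->E->refl->C->L'->D->R'->A->plug->A
Char 2 ('C'): step: R->7, L=7; C->plug->C->R->H->L->G->refl->B->L'->C->R'->H->plug->B
Char 3 ('A'): step: R->0, L->0 (L advanced); A->plug->A->R->H->L->D->refl->H->L'->E->R'->C->plug->C
Char 4 ('H'): step: R->1, L=0; H->plug->B->R->D->L->E->refl->C->L'->F->R'->A->plug->A
Char 5 ('B'): step: R->2, L=0; B->plug->H->R->E->L->H->refl->D->L'->H->R'->E->plug->E
Char 6 ('E'): step: R->3, L=0; E->plug->E->R->A->L->G->refl->B->L'->C->R'->C->plug->C
Char 7 ('B'): step: R->4, L=0; B->plug->H->R->E->L->H->refl->D->L'->H->R'->D->plug->D
Char 8 ('C'): step: R->5, L=0; C->plug->C->R->G->L->F->refl->A->L'->B->R'->E->plug->E
Char 9 ('B'): step: R->6, L=0; B->plug->H->R->H->L->D->refl->H->L'->E->R'->G->plug->G
Char 10 ('A'): step: R->7, L=0; A->plug->A->R->E->L->H->refl->D->L'->H->R'->C->plug->C
Char 11 ('B'): step: R->0, L->1 (L advanced); B->plug->H->R->D->L->G->refl->B->L'->E->R'->C->plug->C
Final: ciphertext=ABCAECDEGCC, RIGHT=0, LEFT=1

Answer: ABCAECDEGCC 0 1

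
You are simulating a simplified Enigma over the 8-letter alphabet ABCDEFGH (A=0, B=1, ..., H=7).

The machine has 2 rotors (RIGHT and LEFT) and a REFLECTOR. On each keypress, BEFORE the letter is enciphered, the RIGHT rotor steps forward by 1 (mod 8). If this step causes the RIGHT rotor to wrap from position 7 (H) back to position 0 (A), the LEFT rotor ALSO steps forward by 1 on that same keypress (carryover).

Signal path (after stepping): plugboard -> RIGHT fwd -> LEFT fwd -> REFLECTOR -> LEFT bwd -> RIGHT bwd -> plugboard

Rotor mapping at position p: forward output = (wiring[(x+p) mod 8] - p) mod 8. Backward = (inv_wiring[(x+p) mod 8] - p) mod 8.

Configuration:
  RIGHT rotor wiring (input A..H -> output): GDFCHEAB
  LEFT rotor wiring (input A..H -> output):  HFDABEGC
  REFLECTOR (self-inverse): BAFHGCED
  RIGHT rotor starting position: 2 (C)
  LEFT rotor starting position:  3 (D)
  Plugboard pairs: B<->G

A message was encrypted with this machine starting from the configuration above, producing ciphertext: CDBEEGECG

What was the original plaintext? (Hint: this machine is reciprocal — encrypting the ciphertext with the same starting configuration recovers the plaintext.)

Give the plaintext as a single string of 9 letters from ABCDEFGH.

Answer: DBDACEFHE

Derivation:
Char 1 ('C'): step: R->3, L=3; C->plug->C->R->B->L->G->refl->E->L'->F->R'->D->plug->D
Char 2 ('D'): step: R->4, L=3; D->plug->D->R->F->L->E->refl->G->L'->B->R'->G->plug->B
Char 3 ('B'): step: R->5, L=3; B->plug->G->R->F->L->E->refl->G->L'->B->R'->D->plug->D
Char 4 ('E'): step: R->6, L=3; E->plug->E->R->H->L->A->refl->B->L'->C->R'->A->plug->A
Char 5 ('E'): step: R->7, L=3; E->plug->E->R->D->L->D->refl->H->L'->E->R'->C->plug->C
Char 6 ('G'): step: R->0, L->4 (L advanced); G->plug->B->R->D->L->G->refl->E->L'->H->R'->E->plug->E
Char 7 ('E'): step: R->1, L=4; E->plug->E->R->D->L->G->refl->E->L'->H->R'->F->plug->F
Char 8 ('C'): step: R->2, L=4; C->plug->C->R->F->L->B->refl->A->L'->B->R'->H->plug->H
Char 9 ('G'): step: R->3, L=4; G->plug->B->R->E->L->D->refl->H->L'->G->R'->E->plug->E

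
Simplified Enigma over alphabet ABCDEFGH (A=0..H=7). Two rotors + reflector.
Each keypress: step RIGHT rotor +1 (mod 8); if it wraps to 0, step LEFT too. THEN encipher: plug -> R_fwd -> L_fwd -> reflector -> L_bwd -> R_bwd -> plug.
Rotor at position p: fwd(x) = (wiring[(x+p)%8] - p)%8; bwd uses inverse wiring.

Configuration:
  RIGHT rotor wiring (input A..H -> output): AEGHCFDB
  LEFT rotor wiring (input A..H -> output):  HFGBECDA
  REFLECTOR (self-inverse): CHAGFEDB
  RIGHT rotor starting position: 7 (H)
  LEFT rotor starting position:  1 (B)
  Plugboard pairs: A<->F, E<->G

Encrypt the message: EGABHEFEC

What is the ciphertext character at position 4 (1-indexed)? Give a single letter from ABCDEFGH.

Char 1 ('E'): step: R->0, L->2 (L advanced); E->plug->G->R->D->L->A->refl->C->L'->C->R'->E->plug->G
Char 2 ('G'): step: R->1, L=2; G->plug->E->R->E->L->B->refl->H->L'->B->R'->D->plug->D
Char 3 ('A'): step: R->2, L=2; A->plug->F->R->H->L->D->refl->G->L'->F->R'->B->plug->B
Char 4 ('B'): step: R->3, L=2; B->plug->B->R->H->L->D->refl->G->L'->F->R'->F->plug->A

A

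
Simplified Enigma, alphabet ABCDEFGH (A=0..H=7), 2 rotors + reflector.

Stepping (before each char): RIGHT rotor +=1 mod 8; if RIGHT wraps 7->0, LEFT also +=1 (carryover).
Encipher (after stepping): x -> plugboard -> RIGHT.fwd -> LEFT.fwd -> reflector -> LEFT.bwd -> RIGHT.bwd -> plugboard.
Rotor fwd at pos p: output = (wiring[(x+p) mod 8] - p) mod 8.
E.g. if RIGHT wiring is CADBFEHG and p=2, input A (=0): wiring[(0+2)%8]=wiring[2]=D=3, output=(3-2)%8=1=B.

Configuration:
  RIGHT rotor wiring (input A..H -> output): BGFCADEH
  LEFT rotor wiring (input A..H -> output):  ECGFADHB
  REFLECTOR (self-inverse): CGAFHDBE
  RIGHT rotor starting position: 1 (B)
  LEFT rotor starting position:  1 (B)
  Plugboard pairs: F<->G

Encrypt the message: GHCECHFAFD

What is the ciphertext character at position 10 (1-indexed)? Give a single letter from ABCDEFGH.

Char 1 ('G'): step: R->2, L=1; G->plug->F->R->F->L->G->refl->B->L'->A->R'->B->plug->B
Char 2 ('H'): step: R->3, L=1; H->plug->H->R->C->L->E->refl->H->L'->D->R'->G->plug->F
Char 3 ('C'): step: R->4, L=1; C->plug->C->R->A->L->B->refl->G->L'->F->R'->E->plug->E
Char 4 ('E'): step: R->5, L=1; E->plug->E->R->B->L->F->refl->D->L'->H->R'->B->plug->B
Char 5 ('C'): step: R->6, L=1; C->plug->C->R->D->L->H->refl->E->L'->C->R'->G->plug->F
Char 6 ('H'): step: R->7, L=1; H->plug->H->R->F->L->G->refl->B->L'->A->R'->A->plug->A
Char 7 ('F'): step: R->0, L->2 (L advanced); F->plug->G->R->E->L->F->refl->D->L'->B->R'->A->plug->A
Char 8 ('A'): step: R->1, L=2; A->plug->A->R->F->L->H->refl->E->L'->A->R'->H->plug->H
Char 9 ('F'): step: R->2, L=2; F->plug->G->R->H->L->A->refl->C->L'->G->R'->C->plug->C
Char 10 ('D'): step: R->3, L=2; D->plug->D->R->B->L->D->refl->F->L'->E->R'->E->plug->E

E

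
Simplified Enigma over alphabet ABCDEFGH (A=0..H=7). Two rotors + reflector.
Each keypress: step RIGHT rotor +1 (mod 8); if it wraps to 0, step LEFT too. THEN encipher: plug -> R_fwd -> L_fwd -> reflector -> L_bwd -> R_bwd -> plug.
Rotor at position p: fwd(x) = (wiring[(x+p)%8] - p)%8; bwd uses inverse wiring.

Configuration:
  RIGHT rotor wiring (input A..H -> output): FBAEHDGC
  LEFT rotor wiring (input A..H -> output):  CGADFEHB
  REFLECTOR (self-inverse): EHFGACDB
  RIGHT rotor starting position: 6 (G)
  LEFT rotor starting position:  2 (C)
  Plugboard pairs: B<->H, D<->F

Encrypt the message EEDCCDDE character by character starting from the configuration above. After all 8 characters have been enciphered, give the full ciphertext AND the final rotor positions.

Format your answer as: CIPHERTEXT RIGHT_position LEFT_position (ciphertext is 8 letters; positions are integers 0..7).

Answer: FHEHFCFB 6 3

Derivation:
Char 1 ('E'): step: R->7, L=2; E->plug->E->R->F->L->H->refl->B->L'->B->R'->D->plug->F
Char 2 ('E'): step: R->0, L->3 (L advanced); E->plug->E->R->H->L->F->refl->C->L'->B->R'->B->plug->H
Char 3 ('D'): step: R->1, L=3; D->plug->F->R->F->L->H->refl->B->L'->C->R'->E->plug->E
Char 4 ('C'): step: R->2, L=3; C->plug->C->R->F->L->H->refl->B->L'->C->R'->B->plug->H
Char 5 ('C'): step: R->3, L=3; C->plug->C->R->A->L->A->refl->E->L'->D->R'->D->plug->F
Char 6 ('D'): step: R->4, L=3; D->plug->F->R->F->L->H->refl->B->L'->C->R'->C->plug->C
Char 7 ('D'): step: R->5, L=3; D->plug->F->R->D->L->E->refl->A->L'->A->R'->D->plug->F
Char 8 ('E'): step: R->6, L=3; E->plug->E->R->C->L->B->refl->H->L'->F->R'->H->plug->B
Final: ciphertext=FHEHFCFB, RIGHT=6, LEFT=3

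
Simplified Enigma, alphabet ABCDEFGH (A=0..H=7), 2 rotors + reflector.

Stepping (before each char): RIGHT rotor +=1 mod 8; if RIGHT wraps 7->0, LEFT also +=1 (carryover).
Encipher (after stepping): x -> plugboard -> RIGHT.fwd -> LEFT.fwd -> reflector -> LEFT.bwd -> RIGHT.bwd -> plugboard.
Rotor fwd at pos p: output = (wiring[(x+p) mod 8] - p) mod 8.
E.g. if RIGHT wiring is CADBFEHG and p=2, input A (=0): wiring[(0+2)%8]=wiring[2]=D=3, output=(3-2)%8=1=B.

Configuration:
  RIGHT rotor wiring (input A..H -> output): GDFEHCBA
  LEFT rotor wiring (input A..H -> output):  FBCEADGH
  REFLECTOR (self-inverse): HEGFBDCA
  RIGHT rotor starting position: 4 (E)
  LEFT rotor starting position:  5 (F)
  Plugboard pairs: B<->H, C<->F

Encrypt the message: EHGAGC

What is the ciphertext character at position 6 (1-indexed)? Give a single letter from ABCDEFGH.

Char 1 ('E'): step: R->5, L=5; E->plug->E->R->G->L->H->refl->A->L'->D->R'->C->plug->F
Char 2 ('H'): step: R->6, L=5; H->plug->B->R->C->L->C->refl->G->L'->A->R'->C->plug->F
Char 3 ('G'): step: R->7, L=5; G->plug->G->R->D->L->A->refl->H->L'->G->R'->D->plug->D
Char 4 ('A'): step: R->0, L->6 (L advanced); A->plug->A->R->G->L->C->refl->G->L'->F->R'->C->plug->F
Char 5 ('G'): step: R->1, L=6; G->plug->G->R->H->L->F->refl->D->L'->D->R'->C->plug->F
Char 6 ('C'): step: R->2, L=6; C->plug->F->R->G->L->C->refl->G->L'->F->R'->C->plug->F

F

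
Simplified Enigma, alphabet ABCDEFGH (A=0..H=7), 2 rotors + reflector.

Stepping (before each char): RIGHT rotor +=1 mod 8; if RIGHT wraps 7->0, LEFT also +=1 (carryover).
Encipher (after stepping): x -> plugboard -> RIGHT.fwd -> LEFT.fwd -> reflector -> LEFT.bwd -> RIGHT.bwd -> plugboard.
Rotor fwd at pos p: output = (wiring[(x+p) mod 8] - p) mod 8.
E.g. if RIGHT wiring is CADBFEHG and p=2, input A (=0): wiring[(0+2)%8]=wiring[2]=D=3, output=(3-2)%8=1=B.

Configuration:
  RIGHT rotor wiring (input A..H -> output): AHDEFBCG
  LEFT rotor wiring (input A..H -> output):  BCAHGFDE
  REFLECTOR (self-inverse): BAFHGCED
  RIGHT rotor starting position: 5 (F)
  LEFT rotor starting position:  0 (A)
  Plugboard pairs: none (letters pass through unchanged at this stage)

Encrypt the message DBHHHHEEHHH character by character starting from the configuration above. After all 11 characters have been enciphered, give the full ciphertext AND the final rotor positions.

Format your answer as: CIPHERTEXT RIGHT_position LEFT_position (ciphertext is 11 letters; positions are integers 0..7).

Answer: EEFECDDAEEC 0 2

Derivation:
Char 1 ('D'): step: R->6, L=0; D->plug->D->R->B->L->C->refl->F->L'->F->R'->E->plug->E
Char 2 ('B'): step: R->7, L=0; B->plug->B->R->B->L->C->refl->F->L'->F->R'->E->plug->E
Char 3 ('H'): step: R->0, L->1 (L advanced); H->plug->H->R->G->L->D->refl->H->L'->B->R'->F->plug->F
Char 4 ('H'): step: R->1, L=1; H->plug->H->R->H->L->A->refl->B->L'->A->R'->E->plug->E
Char 5 ('H'): step: R->2, L=1; H->plug->H->R->F->L->C->refl->F->L'->D->R'->C->plug->C
Char 6 ('H'): step: R->3, L=1; H->plug->H->R->A->L->B->refl->A->L'->H->R'->D->plug->D
Char 7 ('E'): step: R->4, L=1; E->plug->E->R->E->L->E->refl->G->L'->C->R'->D->plug->D
Char 8 ('E'): step: R->5, L=1; E->plug->E->R->C->L->G->refl->E->L'->E->R'->A->plug->A
Char 9 ('H'): step: R->6, L=1; H->plug->H->R->D->L->F->refl->C->L'->F->R'->E->plug->E
Char 10 ('H'): step: R->7, L=1; H->plug->H->R->D->L->F->refl->C->L'->F->R'->E->plug->E
Char 11 ('H'): step: R->0, L->2 (L advanced); H->plug->H->R->G->L->H->refl->D->L'->D->R'->C->plug->C
Final: ciphertext=EEFECDDAEEC, RIGHT=0, LEFT=2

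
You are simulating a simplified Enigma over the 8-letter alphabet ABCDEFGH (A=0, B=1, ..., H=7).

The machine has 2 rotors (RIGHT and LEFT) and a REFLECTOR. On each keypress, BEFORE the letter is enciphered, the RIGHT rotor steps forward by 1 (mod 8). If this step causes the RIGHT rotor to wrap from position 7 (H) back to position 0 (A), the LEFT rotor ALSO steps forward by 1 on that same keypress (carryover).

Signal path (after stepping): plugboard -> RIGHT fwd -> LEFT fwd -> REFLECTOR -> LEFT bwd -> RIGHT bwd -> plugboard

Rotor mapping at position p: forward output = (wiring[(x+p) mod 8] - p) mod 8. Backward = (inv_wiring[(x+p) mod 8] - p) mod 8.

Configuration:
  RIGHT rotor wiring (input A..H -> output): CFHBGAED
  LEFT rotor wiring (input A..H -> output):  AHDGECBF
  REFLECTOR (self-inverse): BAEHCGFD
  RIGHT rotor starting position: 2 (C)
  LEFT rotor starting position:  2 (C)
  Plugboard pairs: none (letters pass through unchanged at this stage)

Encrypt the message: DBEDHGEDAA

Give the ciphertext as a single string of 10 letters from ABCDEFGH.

Char 1 ('D'): step: R->3, L=2; D->plug->D->R->B->L->E->refl->C->L'->C->R'->G->plug->G
Char 2 ('B'): step: R->4, L=2; B->plug->B->R->E->L->H->refl->D->L'->F->R'->H->plug->H
Char 3 ('E'): step: R->5, L=2; E->plug->E->R->A->L->B->refl->A->L'->D->R'->A->plug->A
Char 4 ('D'): step: R->6, L=2; D->plug->D->R->H->L->F->refl->G->L'->G->R'->A->plug->A
Char 5 ('H'): step: R->7, L=2; H->plug->H->R->F->L->D->refl->H->L'->E->R'->A->plug->A
Char 6 ('G'): step: R->0, L->3 (L advanced); G->plug->G->R->E->L->C->refl->E->L'->G->R'->E->plug->E
Char 7 ('E'): step: R->1, L=3; E->plug->E->R->H->L->A->refl->B->L'->B->R'->H->plug->H
Char 8 ('D'): step: R->2, L=3; D->plug->D->R->G->L->E->refl->C->L'->E->R'->C->plug->C
Char 9 ('A'): step: R->3, L=3; A->plug->A->R->G->L->E->refl->C->L'->E->R'->H->plug->H
Char 10 ('A'): step: R->4, L=3; A->plug->A->R->C->L->H->refl->D->L'->A->R'->C->plug->C

Answer: GHAAAEHCHC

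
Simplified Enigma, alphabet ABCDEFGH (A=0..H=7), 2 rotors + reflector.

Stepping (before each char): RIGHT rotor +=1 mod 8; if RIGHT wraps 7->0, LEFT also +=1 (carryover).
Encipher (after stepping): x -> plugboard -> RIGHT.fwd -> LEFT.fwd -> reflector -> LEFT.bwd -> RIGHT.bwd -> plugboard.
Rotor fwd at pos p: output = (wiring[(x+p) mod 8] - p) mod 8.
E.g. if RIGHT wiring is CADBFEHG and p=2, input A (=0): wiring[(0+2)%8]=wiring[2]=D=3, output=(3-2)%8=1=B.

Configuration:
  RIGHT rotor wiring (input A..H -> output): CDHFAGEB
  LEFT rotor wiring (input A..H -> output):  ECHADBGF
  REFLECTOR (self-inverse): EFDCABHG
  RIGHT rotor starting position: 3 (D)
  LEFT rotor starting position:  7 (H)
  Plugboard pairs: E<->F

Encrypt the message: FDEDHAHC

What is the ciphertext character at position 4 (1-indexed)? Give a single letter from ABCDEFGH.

Char 1 ('F'): step: R->4, L=7; F->plug->E->R->G->L->C->refl->D->L'->C->R'->B->plug->B
Char 2 ('D'): step: R->5, L=7; D->plug->D->R->F->L->E->refl->A->L'->D->R'->H->plug->H
Char 3 ('E'): step: R->6, L=7; E->plug->F->R->H->L->H->refl->G->L'->A->R'->H->plug->H
Char 4 ('D'): step: R->7, L=7; D->plug->D->R->A->L->G->refl->H->L'->H->R'->G->plug->G

G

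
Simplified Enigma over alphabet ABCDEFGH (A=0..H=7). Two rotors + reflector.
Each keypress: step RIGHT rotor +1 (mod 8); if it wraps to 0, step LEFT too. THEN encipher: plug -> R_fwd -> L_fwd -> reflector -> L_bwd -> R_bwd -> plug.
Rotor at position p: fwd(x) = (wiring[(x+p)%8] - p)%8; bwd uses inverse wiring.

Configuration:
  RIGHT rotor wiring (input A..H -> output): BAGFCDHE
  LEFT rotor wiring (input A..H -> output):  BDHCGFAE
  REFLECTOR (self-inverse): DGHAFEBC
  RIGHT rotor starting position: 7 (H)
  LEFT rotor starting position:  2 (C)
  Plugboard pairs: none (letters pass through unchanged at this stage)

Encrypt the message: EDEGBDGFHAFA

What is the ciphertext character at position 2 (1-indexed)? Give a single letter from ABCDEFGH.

Char 1 ('E'): step: R->0, L->3 (L advanced); E->plug->E->R->C->L->C->refl->H->L'->A->R'->B->plug->B
Char 2 ('D'): step: R->1, L=3; D->plug->D->R->B->L->D->refl->A->L'->G->R'->F->plug->F

F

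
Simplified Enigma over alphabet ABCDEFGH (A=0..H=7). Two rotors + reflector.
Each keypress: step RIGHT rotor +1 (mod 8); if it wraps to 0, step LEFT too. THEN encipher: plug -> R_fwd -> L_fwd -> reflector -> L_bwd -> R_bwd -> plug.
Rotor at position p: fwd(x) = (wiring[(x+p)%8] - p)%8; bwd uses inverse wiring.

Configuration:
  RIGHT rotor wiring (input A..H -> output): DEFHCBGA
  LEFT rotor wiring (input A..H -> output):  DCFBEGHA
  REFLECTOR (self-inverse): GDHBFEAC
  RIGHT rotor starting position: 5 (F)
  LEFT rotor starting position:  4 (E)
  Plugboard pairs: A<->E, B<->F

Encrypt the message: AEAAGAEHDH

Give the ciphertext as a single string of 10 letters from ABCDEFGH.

Answer: HFHHDDDCGE

Derivation:
Char 1 ('A'): step: R->6, L=4; A->plug->E->R->H->L->F->refl->E->L'->D->R'->H->plug->H
Char 2 ('E'): step: R->7, L=4; E->plug->A->R->B->L->C->refl->H->L'->E->R'->B->plug->F
Char 3 ('A'): step: R->0, L->5 (L advanced); A->plug->E->R->C->L->D->refl->B->L'->A->R'->H->plug->H
Char 4 ('A'): step: R->1, L=5; A->plug->E->R->A->L->B->refl->D->L'->C->R'->H->plug->H
Char 5 ('G'): step: R->2, L=5; G->plug->G->R->B->L->C->refl->H->L'->H->R'->D->plug->D
Char 6 ('A'): step: R->3, L=5; A->plug->E->R->F->L->A->refl->G->L'->D->R'->D->plug->D
Char 7 ('E'): step: R->4, L=5; E->plug->A->R->G->L->E->refl->F->L'->E->R'->D->plug->D
Char 8 ('H'): step: R->5, L=5; H->plug->H->R->F->L->A->refl->G->L'->D->R'->C->plug->C
Char 9 ('D'): step: R->6, L=5; D->plug->D->R->G->L->E->refl->F->L'->E->R'->G->plug->G
Char 10 ('H'): step: R->7, L=5; H->plug->H->R->H->L->H->refl->C->L'->B->R'->A->plug->E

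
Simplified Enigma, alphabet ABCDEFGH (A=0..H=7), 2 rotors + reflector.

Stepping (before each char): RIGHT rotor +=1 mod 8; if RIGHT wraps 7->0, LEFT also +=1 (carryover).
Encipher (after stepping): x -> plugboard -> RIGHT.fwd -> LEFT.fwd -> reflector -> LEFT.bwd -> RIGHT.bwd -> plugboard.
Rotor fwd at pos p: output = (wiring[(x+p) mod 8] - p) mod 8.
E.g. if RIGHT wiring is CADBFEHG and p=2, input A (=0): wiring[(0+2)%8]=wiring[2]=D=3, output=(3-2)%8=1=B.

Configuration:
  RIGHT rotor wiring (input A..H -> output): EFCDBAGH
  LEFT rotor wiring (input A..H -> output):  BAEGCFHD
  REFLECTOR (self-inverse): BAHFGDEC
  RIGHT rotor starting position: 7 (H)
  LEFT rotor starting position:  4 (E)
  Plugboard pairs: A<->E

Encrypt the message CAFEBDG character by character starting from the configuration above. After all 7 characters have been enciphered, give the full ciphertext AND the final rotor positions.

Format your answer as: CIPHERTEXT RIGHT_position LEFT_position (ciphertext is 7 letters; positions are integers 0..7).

Char 1 ('C'): step: R->0, L->5 (L advanced); C->plug->C->R->C->L->G->refl->E->L'->D->R'->D->plug->D
Char 2 ('A'): step: R->1, L=5; A->plug->E->R->H->L->F->refl->D->L'->E->R'->A->plug->E
Char 3 ('F'): step: R->2, L=5; F->plug->F->R->F->L->H->refl->C->L'->B->R'->B->plug->B
Char 4 ('E'): step: R->3, L=5; E->plug->A->R->A->L->A->refl->B->L'->G->R'->B->plug->B
Char 5 ('B'): step: R->4, L=5; B->plug->B->R->E->L->D->refl->F->L'->H->R'->H->plug->H
Char 6 ('D'): step: R->5, L=5; D->plug->D->R->H->L->F->refl->D->L'->E->R'->H->plug->H
Char 7 ('G'): step: R->6, L=5; G->plug->G->R->D->L->E->refl->G->L'->C->R'->H->plug->H
Final: ciphertext=DEBBHHH, RIGHT=6, LEFT=5

Answer: DEBBHHH 6 5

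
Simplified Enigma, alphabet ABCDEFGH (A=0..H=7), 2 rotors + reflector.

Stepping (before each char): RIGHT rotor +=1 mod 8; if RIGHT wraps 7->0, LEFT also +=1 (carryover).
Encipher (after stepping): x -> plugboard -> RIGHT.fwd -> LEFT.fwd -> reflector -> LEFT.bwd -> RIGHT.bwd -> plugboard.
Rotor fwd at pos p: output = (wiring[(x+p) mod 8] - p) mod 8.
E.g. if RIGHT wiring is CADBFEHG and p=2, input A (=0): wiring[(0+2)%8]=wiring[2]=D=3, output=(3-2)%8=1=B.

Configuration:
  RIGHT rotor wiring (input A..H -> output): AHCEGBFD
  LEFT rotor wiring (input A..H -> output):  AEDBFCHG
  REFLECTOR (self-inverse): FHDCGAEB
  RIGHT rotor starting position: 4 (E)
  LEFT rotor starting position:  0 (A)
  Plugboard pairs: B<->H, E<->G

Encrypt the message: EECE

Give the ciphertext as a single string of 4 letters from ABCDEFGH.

Answer: BGAB

Derivation:
Char 1 ('E'): step: R->5, L=0; E->plug->G->R->H->L->G->refl->E->L'->B->R'->H->plug->B
Char 2 ('E'): step: R->6, L=0; E->plug->G->R->A->L->A->refl->F->L'->E->R'->E->plug->G
Char 3 ('C'): step: R->7, L=0; C->plug->C->R->A->L->A->refl->F->L'->E->R'->A->plug->A
Char 4 ('E'): step: R->0, L->1 (L advanced); E->plug->G->R->F->L->G->refl->E->L'->D->R'->H->plug->B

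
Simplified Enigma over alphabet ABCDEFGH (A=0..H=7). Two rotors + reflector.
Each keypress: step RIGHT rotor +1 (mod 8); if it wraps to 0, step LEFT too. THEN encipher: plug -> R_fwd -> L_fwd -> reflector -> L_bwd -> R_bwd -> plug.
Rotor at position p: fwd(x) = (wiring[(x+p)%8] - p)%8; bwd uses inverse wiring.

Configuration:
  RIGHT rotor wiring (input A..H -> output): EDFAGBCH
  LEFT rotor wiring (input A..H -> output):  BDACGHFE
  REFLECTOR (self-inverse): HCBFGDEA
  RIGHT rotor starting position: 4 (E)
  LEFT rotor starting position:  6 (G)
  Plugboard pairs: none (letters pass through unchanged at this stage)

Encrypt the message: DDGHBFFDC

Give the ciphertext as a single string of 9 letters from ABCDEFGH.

Char 1 ('D'): step: R->5, L=6; D->plug->D->R->H->L->B->refl->C->L'->E->R'->A->plug->A
Char 2 ('D'): step: R->6, L=6; D->plug->D->R->F->L->E->refl->G->L'->B->R'->B->plug->B
Char 3 ('G'): step: R->7, L=6; G->plug->G->R->C->L->D->refl->F->L'->D->R'->H->plug->H
Char 4 ('H'): step: R->0, L->7 (L advanced); H->plug->H->R->H->L->G->refl->E->L'->C->R'->G->plug->G
Char 5 ('B'): step: R->1, L=7; B->plug->B->R->E->L->D->refl->F->L'->A->R'->E->plug->E
Char 6 ('F'): step: R->2, L=7; F->plug->F->R->F->L->H->refl->A->L'->G->R'->B->plug->B
Char 7 ('F'): step: R->3, L=7; F->plug->F->R->B->L->C->refl->B->L'->D->R'->B->plug->B
Char 8 ('D'): step: R->4, L=7; D->plug->D->R->D->L->B->refl->C->L'->B->R'->G->plug->G
Char 9 ('C'): step: R->5, L=7; C->plug->C->R->C->L->E->refl->G->L'->H->R'->D->plug->D

Answer: ABHGEBBGD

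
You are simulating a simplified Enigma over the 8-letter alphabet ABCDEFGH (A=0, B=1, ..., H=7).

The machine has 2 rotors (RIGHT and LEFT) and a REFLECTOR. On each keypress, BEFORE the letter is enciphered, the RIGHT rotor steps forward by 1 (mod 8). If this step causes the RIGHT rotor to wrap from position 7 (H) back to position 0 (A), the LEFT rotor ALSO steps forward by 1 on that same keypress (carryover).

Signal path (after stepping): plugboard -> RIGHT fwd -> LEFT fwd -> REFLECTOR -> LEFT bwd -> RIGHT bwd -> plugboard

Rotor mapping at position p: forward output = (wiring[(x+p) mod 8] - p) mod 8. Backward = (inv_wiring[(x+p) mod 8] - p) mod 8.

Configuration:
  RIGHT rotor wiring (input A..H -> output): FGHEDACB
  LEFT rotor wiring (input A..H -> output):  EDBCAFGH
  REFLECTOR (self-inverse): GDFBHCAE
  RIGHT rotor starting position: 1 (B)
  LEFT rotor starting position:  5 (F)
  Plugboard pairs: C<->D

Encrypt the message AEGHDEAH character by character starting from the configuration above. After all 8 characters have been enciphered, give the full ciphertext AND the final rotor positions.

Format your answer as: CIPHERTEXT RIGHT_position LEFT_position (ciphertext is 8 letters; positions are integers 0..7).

Answer: GFCFEHDF 1 6

Derivation:
Char 1 ('A'): step: R->2, L=5; A->plug->A->R->F->L->E->refl->H->L'->D->R'->G->plug->G
Char 2 ('E'): step: R->3, L=5; E->plug->E->R->G->L->F->refl->C->L'->C->R'->F->plug->F
Char 3 ('G'): step: R->4, L=5; G->plug->G->R->D->L->H->refl->E->L'->F->R'->D->plug->C
Char 4 ('H'): step: R->5, L=5; H->plug->H->R->G->L->F->refl->C->L'->C->R'->F->plug->F
Char 5 ('D'): step: R->6, L=5; D->plug->C->R->H->L->D->refl->B->L'->B->R'->E->plug->E
Char 6 ('E'): step: R->7, L=5; E->plug->E->R->F->L->E->refl->H->L'->D->R'->H->plug->H
Char 7 ('A'): step: R->0, L->6 (L advanced); A->plug->A->R->F->L->E->refl->H->L'->H->R'->C->plug->D
Char 8 ('H'): step: R->1, L=6; H->plug->H->R->E->L->D->refl->B->L'->B->R'->F->plug->F
Final: ciphertext=GFCFEHDF, RIGHT=1, LEFT=6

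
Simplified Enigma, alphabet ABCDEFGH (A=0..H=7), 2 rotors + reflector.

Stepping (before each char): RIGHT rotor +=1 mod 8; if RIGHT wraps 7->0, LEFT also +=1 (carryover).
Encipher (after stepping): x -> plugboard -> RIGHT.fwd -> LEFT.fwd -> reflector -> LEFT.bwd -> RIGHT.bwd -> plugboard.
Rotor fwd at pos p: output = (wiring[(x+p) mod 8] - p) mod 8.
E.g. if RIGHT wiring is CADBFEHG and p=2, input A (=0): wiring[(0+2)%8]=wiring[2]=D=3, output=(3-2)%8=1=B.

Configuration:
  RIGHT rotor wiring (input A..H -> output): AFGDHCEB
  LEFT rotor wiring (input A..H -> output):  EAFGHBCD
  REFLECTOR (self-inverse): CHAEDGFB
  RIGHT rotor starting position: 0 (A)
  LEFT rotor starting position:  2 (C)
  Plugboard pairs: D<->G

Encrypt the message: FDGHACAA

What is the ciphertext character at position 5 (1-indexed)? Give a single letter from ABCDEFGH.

Char 1 ('F'): step: R->1, L=2; F->plug->F->R->D->L->H->refl->B->L'->F->R'->B->plug->B
Char 2 ('D'): step: R->2, L=2; D->plug->G->R->G->L->C->refl->A->L'->E->R'->A->plug->A
Char 3 ('G'): step: R->3, L=2; G->plug->D->R->B->L->E->refl->D->L'->A->R'->A->plug->A
Char 4 ('H'): step: R->4, L=2; H->plug->H->R->H->L->G->refl->F->L'->C->R'->G->plug->D
Char 5 ('A'): step: R->5, L=2; A->plug->A->R->F->L->B->refl->H->L'->D->R'->D->plug->G

G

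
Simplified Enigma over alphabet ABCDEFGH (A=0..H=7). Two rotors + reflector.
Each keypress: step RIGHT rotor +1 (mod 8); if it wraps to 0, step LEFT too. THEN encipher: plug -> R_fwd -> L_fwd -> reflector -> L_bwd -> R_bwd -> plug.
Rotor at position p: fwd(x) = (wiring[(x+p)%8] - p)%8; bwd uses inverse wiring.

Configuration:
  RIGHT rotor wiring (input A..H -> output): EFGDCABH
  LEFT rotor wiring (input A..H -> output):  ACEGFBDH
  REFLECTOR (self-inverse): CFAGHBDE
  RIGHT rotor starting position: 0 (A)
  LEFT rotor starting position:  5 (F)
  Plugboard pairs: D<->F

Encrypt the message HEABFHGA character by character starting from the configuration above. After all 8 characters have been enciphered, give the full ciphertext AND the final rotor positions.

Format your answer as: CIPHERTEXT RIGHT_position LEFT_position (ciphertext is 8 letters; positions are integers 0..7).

Answer: FGCACFDH 0 6

Derivation:
Char 1 ('H'): step: R->1, L=5; H->plug->H->R->D->L->D->refl->G->L'->B->R'->D->plug->F
Char 2 ('E'): step: R->2, L=5; E->plug->E->R->H->L->A->refl->C->L'->C->R'->G->plug->G
Char 3 ('A'): step: R->3, L=5; A->plug->A->R->A->L->E->refl->H->L'->F->R'->C->plug->C
Char 4 ('B'): step: R->4, L=5; B->plug->B->R->E->L->F->refl->B->L'->G->R'->A->plug->A
Char 5 ('F'): step: R->5, L=5; F->plug->D->R->H->L->A->refl->C->L'->C->R'->C->plug->C
Char 6 ('H'): step: R->6, L=5; H->plug->H->R->C->L->C->refl->A->L'->H->R'->D->plug->F
Char 7 ('G'): step: R->7, L=5; G->plug->G->R->B->L->G->refl->D->L'->D->R'->F->plug->D
Char 8 ('A'): step: R->0, L->6 (L advanced); A->plug->A->R->E->L->G->refl->D->L'->H->R'->H->plug->H
Final: ciphertext=FGCACFDH, RIGHT=0, LEFT=6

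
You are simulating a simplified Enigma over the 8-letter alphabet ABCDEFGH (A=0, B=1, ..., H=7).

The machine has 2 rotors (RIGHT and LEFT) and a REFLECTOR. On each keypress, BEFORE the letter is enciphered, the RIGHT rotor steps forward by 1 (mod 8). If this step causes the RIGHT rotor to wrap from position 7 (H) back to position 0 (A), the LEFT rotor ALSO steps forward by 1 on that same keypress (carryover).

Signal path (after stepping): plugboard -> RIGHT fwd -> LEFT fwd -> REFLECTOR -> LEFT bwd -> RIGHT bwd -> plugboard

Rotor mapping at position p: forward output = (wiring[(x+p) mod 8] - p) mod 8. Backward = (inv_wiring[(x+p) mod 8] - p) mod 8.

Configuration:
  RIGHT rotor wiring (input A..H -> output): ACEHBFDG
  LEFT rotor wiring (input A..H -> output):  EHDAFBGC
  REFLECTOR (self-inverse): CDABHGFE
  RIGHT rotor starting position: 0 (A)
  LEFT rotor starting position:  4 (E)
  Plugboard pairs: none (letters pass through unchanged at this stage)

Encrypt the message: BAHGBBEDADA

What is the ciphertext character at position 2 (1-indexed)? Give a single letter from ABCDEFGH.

Char 1 ('B'): step: R->1, L=4; B->plug->B->R->D->L->G->refl->F->L'->B->R'->A->plug->A
Char 2 ('A'): step: R->2, L=4; A->plug->A->R->C->L->C->refl->A->L'->E->R'->F->plug->F

F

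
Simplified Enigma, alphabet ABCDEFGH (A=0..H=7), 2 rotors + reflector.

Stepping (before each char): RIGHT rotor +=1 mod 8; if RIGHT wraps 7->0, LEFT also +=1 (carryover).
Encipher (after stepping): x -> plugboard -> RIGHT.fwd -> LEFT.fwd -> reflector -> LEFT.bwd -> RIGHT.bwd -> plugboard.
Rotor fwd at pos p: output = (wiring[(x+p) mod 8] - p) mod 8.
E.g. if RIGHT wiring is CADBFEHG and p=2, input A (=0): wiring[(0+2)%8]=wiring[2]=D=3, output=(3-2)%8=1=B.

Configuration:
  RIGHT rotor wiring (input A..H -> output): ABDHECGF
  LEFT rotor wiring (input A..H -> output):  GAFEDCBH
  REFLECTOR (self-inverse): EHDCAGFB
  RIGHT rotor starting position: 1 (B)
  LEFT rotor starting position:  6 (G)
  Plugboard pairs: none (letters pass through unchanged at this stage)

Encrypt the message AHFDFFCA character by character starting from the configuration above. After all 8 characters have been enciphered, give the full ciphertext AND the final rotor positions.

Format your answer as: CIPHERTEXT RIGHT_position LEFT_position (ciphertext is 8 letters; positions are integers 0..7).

Answer: EDBCHAEF 1 7

Derivation:
Char 1 ('A'): step: R->2, L=6; A->plug->A->R->B->L->B->refl->H->L'->E->R'->E->plug->E
Char 2 ('H'): step: R->3, L=6; H->plug->H->R->A->L->D->refl->C->L'->D->R'->D->plug->D
Char 3 ('F'): step: R->4, L=6; F->plug->F->R->F->L->G->refl->F->L'->G->R'->B->plug->B
Char 4 ('D'): step: R->5, L=6; D->plug->D->R->D->L->C->refl->D->L'->A->R'->C->plug->C
Char 5 ('F'): step: R->6, L=6; F->plug->F->R->B->L->B->refl->H->L'->E->R'->H->plug->H
Char 6 ('F'): step: R->7, L=6; F->plug->F->R->F->L->G->refl->F->L'->G->R'->A->plug->A
Char 7 ('C'): step: R->0, L->7 (L advanced); C->plug->C->R->D->L->G->refl->F->L'->E->R'->E->plug->E
Char 8 ('A'): step: R->1, L=7; A->plug->A->R->A->L->A->refl->E->L'->F->R'->F->plug->F
Final: ciphertext=EDBCHAEF, RIGHT=1, LEFT=7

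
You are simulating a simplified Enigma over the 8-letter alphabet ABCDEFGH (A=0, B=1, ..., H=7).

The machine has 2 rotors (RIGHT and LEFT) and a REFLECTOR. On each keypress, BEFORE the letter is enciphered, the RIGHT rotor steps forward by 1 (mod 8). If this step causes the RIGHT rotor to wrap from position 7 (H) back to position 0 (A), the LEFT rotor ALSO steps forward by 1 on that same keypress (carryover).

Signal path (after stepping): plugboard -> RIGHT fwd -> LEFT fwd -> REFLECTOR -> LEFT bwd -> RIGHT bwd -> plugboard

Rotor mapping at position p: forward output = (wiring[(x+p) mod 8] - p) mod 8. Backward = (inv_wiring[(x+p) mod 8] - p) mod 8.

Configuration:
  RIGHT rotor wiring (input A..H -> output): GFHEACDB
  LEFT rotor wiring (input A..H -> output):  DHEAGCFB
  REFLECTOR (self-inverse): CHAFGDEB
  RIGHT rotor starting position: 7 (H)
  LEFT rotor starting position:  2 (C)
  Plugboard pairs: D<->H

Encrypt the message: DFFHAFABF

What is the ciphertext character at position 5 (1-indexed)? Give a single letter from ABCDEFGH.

Char 1 ('D'): step: R->0, L->3 (L advanced); D->plug->H->R->B->L->D->refl->F->L'->A->R'->E->plug->E
Char 2 ('F'): step: R->1, L=3; F->plug->F->R->C->L->H->refl->B->L'->H->R'->D->plug->H
Char 3 ('F'): step: R->2, L=3; F->plug->F->R->H->L->B->refl->H->L'->C->R'->B->plug->B
Char 4 ('H'): step: R->3, L=3; H->plug->D->R->A->L->F->refl->D->L'->B->R'->A->plug->A
Char 5 ('A'): step: R->4, L=3; A->plug->A->R->E->L->G->refl->E->L'->G->R'->B->plug->B

B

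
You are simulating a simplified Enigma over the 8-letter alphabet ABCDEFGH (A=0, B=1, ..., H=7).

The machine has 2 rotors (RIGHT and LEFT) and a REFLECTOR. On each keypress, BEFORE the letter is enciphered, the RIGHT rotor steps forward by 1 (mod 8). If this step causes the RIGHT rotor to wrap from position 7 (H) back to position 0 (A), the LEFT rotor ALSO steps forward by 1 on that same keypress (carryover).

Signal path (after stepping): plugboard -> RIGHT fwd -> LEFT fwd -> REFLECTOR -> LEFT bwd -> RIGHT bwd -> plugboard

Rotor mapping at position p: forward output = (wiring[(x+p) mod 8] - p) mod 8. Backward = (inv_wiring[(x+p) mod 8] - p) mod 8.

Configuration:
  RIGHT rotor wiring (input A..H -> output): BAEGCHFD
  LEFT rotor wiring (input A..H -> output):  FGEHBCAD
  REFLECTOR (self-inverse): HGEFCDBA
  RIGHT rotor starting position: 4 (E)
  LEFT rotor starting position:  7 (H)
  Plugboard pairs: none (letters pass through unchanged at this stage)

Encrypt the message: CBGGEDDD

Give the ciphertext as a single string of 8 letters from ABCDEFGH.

Char 1 ('C'): step: R->5, L=7; C->plug->C->R->G->L->D->refl->F->L'->D->R'->E->plug->E
Char 2 ('B'): step: R->6, L=7; B->plug->B->R->F->L->C->refl->E->L'->A->R'->F->plug->F
Char 3 ('G'): step: R->7, L=7; G->plug->G->R->A->L->E->refl->C->L'->F->R'->D->plug->D
Char 4 ('G'): step: R->0, L->0 (L advanced); G->plug->G->R->F->L->C->refl->E->L'->C->R'->E->plug->E
Char 5 ('E'): step: R->1, L=0; E->plug->E->R->G->L->A->refl->H->L'->D->R'->B->plug->B
Char 6 ('D'): step: R->2, L=0; D->plug->D->R->F->L->C->refl->E->L'->C->R'->A->plug->A
Char 7 ('D'): step: R->3, L=0; D->plug->D->R->C->L->E->refl->C->L'->F->R'->G->plug->G
Char 8 ('D'): step: R->4, L=0; D->plug->D->R->H->L->D->refl->F->L'->A->R'->G->plug->G

Answer: EFDEBAGG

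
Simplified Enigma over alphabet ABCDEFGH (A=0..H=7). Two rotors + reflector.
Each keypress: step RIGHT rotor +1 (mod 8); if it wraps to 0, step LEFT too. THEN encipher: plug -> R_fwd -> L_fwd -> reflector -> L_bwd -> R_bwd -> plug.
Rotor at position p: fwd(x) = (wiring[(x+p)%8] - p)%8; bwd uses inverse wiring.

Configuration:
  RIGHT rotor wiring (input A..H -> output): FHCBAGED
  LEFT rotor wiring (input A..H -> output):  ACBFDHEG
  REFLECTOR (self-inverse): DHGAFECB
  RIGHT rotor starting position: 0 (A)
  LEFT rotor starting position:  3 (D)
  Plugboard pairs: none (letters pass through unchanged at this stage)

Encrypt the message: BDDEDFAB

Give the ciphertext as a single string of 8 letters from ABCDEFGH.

Char 1 ('B'): step: R->1, L=3; B->plug->B->R->B->L->A->refl->D->L'->E->R'->H->plug->H
Char 2 ('D'): step: R->2, L=3; D->plug->D->R->E->L->D->refl->A->L'->B->R'->F->plug->F
Char 3 ('D'): step: R->3, L=3; D->plug->D->R->B->L->A->refl->D->L'->E->R'->G->plug->G
Char 4 ('E'): step: R->4, L=3; E->plug->E->R->B->L->A->refl->D->L'->E->R'->A->plug->A
Char 5 ('D'): step: R->5, L=3; D->plug->D->R->A->L->C->refl->G->L'->H->R'->B->plug->B
Char 6 ('F'): step: R->6, L=3; F->plug->F->R->D->L->B->refl->H->L'->G->R'->A->plug->A
Char 7 ('A'): step: R->7, L=3; A->plug->A->R->E->L->D->refl->A->L'->B->R'->F->plug->F
Char 8 ('B'): step: R->0, L->4 (L advanced); B->plug->B->R->H->L->B->refl->H->L'->A->R'->E->plug->E

Answer: HFGABAFE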